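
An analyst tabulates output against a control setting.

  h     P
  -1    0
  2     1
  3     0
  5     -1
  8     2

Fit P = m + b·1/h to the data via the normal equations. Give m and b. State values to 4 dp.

m = 0.3891, b = 0.3447

XᵀX·[m, b]ᵀ = XᵀP reads: 5·m + (19/120)·b = 2;  (19/120)·m + (20401/14400)·b = 11/20.
Determinant 5·(20401/14400) − (19/120)² = 25411/3600.
m = (2·(20401/14400) − (19/120)·(11/20))/(25411/3600) = 9887/25411; b = (5·(11/20) − (19/120)·2)/(25411/3600) = 8760/25411.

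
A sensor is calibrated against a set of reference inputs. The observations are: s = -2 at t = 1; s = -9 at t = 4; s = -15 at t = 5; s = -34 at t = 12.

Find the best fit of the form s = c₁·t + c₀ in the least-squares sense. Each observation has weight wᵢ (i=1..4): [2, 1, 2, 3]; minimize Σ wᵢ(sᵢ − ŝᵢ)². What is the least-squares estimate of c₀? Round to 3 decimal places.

c₀ = 0.793

Entries of XᵀWX: Σwᵢ·t·t = 500, Σwᵢ·t = 52, Σwᵢ·1 = 8.
For XᵀWs: Σwᵢ·t·s = -1414, Σwᵢ·s = -145.
XᵀWX·[c₁, c₀]ᵀ = XᵀWs becomes [[500, 52]; [52, 8]]·[c₁, c₀]ᵀ = [-1414, -145]ᵀ.
Eliminating c₀: 8·(row 1) − 52·(row 2) gives 1296·c₁ = 8·(-1414) − 52·(-145) = -3772, so c₁ = -943/324.
Then c₀ = ((-145) − 52·(-943/324))/8 = 257/324.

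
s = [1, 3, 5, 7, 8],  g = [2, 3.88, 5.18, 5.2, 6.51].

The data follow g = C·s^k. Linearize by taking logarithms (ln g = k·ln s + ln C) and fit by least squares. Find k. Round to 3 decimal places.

Let Y = ln g. Fitting Y = k·ln s + ln C by least squares:
Σln s = 6.7334, Σ(ln s)² = 11.9079, Σln g = 7.2158, Σln s·ln g = 11.2404.
Equations: 11.9079·k + 6.7334·ln C = 11.2404;  6.7334·k + 5·ln C = 7.2158.
Solving (det = 14.2007): k = 0.53625, ln C = 0.72100.

k = 0.536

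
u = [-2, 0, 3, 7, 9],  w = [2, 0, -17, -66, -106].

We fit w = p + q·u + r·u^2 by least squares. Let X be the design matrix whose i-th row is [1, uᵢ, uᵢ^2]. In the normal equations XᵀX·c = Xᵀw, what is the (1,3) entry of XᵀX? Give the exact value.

143

Row 1 ↔ basis 1, column 3 ↔ basis u^2, so (XᵀX)_{1,3} = Σᵢ u^2 = (1)·(4) + (1)·(0) + (1)·(9) + (1)·(49) + (1)·(81) = 143.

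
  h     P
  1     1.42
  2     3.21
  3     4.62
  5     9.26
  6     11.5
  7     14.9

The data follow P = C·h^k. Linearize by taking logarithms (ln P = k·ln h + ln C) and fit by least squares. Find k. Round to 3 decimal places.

Linearized form: ln P = k·ln h + ln C. From the 6 transformed points,
Σln h = 7.1389, Σ(ln h)² = 11.2747, Σln P = 10.4167, Σln h·ln P = 15.7045.
Equations: 11.2747·k + 7.1389·ln C = 15.7045;  7.1389·k + 6·ln C = 10.4167.
Solving (det = 16.6845): k = 1.19054, ln C = 0.31961.

k = 1.191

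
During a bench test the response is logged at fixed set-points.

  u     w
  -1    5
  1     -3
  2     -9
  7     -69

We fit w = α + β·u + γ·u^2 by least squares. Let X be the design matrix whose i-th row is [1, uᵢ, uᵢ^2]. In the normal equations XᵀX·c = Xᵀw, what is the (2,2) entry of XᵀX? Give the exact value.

Row 2 ↔ basis u, column 2 ↔ basis u, so (XᵀX)_{2,2} = Σᵢ (u)·(u) = (-1)·(-1) + (1)·(1) + (2)·(2) + (7)·(7) = 55.

55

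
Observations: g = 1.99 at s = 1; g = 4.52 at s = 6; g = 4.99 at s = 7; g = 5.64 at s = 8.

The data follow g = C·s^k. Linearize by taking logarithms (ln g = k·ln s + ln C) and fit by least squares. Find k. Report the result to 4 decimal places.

Linearized form: ln g = k·ln s + ln C. From the 4 transformed points,
AᵀA = [[11.3210, 5.8171]; [5.8171, 4]], rhs = [9.4280, 5.5340]ᵀ  (here Σln s = 5.8171, Σ(ln s)² = 11.3210, Σln g = 5.5340, Σln s·ln g = 9.4280).
Slope k = (n·Σln s·ln g − Σln s·Σln g)/(n·Σ(ln s)² − (Σln s)²) = (4·9.4280 − 5.8171·5.5340)/11.4454 = 0.48232; ln C = (Σln g − k·Σln s)/n = 0.68207.

k = 0.4823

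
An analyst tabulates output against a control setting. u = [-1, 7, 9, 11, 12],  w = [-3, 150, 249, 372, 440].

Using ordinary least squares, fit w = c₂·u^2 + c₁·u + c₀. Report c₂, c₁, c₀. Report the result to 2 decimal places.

c₂ = 2.99, c₁ = 1.26, c₀ = -4.79

Forming XᵀX = [[44340, 4130, 396]; [4130, 396, 38]; [396, 38, 5]] and Xᵀw = [135888, 12666, 1208]ᵀ gives XᵀX·[c₂, c₁, c₀]ᵀ = Xᵀw.
Inverting the 3×3 Gram matrix, [c₂, c₁, c₀]ᵀ = [507707/169771, 213162/169771, -813752/169771]ᵀ.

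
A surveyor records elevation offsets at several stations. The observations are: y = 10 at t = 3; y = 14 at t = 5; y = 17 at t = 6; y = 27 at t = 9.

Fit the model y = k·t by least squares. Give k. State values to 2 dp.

k = 2.95

Compute the Gram sums: Σt·t = 151.
Right-hand side: Σt·y = 445.
Normal equations: [[151]]·[k]ᵀ = [445]ᵀ.
k = 445/151 = 2.94702.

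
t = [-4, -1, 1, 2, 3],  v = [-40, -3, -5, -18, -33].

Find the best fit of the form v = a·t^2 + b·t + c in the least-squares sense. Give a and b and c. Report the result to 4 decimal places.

a = -2.8904, b = -1.9138, c = -1.4965

The normal system AᵀA·[a, b, c]ᵀ = Aᵀv is [[355, -29, 31]; [-29, 31, 1]; [31, 1, 5]]·[a, b, c]ᵀ = [-1017, 23, -99]ᵀ.
Row-reducing yields a = -1240/429, b = -821/429, c = -214/143.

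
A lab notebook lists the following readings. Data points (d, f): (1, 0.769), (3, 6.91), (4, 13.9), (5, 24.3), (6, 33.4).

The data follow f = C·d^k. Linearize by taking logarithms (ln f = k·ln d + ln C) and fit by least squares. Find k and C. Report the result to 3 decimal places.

k = 2.121, C = 0.743

Linearized form: ln f = k·ln d + ln C. From the 5 transformed points,
XᵀX = [[8.9295, 5.8861]; [5.8861, 5]], rhs = [17.1935, 11.0012]ᵀ  (here Σln d = 5.8861, Σ(ln d)² = 8.9295, Σln f = 11.0012, Σln d·ln f = 17.1935).
Slope k = (n·Σln d·ln f − Σln d·Σln f)/(n·Σ(ln d)² − (Σln d)²) = (5·17.1935 − 5.8861·11.0012)/10.0010 = 2.12110; ln C = (Σln f − k·Σln d)/n = -0.29676, so C = exp(-0.29676) = 0.74322.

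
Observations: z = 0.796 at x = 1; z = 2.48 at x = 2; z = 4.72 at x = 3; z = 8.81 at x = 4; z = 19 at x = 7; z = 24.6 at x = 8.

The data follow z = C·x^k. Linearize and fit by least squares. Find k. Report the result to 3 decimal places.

Taking logs, ln z = k·ln x + ln C, so regress ln z on ln x.
Sums: Σln x = 7.2034, Σ(ln x)² = 11.7199, Σln z = 10.5550, Σln x·ln z = 17.7404.
Normal system: [[11.7199, 7.2034]; [7.2034, 6]]·[k, ln C]ᵀ = [17.7404, 10.5550]ᵀ.
Slope k = (n·Σln x·ln z − Σln x·Σln z)/(n·Σ(ln x)² − (Σln x)²) = (6·17.7404 − 7.2034·10.5550)/18.4301 = 1.65003; ln C = (Σln z − k·Σln x)/n = -0.22181.

k = 1.650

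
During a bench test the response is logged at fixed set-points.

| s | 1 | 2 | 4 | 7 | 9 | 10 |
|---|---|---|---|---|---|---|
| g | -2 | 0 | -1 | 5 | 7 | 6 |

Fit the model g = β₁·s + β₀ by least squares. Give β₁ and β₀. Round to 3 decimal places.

Normal-equation sums: Σs·s = 251, Σs = 33, Σ1 = 6.
For Mᵀg: Σs·g = 152, Σg = 15.
Normal equations: [[251, 33]; [33, 6]]·[β₁, β₀]ᵀ = [152, 15]ᵀ.
Eliminating β₀: 6·(row 1) − 33·(row 2) gives 417·β₁ = 6·152 − 33·15 = 417, so β₁ = 1.
Then β₀ = (15 − 33·1)/6 = -3.

β₁ = 1.000, β₀ = -3.000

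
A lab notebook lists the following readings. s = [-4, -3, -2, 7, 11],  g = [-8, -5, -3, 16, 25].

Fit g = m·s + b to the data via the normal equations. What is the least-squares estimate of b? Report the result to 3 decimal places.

Sums needed: Σs·s = 199, Σs = 9, Σ1 = 5.
Right-hand side: Σs·g = 440, Σg = 25.
So AᵀA·[m, b]ᵀ = Aᵀg: [[199, 9]; [9, 5]]·[m, b]ᵀ = [440, 25]ᵀ.
det = 199·5 − 9² = 914.
m = (440·5 − 9·25)/914 = 1975/914; b = (199·25 − 9·440)/914 = 1015/914.

b = 1.111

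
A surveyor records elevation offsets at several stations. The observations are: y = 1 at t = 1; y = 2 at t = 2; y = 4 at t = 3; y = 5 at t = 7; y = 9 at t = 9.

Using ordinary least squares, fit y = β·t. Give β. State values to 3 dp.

The normal system MᵀM·[β]ᵀ = Mᵀy is [[144]]·[β]ᵀ = [133]ᵀ.
Hence β = 133 / 144 ≈ 0.923611.

β = 0.924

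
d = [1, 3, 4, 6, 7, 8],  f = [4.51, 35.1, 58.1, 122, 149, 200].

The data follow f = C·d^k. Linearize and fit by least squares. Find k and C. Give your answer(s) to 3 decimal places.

k = 1.813, C = 4.616

Taking logs, ln f = k·ln d + ln C, so regress ln f on ln d.
Σln d = 8.3020, Σ(ln d)² = 14.4498, Σln f = 24.2329, Σln d·ln f = 38.9029.
Equations: 14.4498·k + 8.3020·ln C = 38.9029;  8.3020·k + 6·ln C = 24.2329.
Δ = 14.4498·6 − (8.3020)² = 17.7753; k = (38.9029·6 − 8.3020·24.2329)/17.7753 = 1.81346, ln C = (14.4498·24.2329 − 8.3020·38.9029)/17.7753 = 1.52960, so C = exp(1.52960) = 4.61633.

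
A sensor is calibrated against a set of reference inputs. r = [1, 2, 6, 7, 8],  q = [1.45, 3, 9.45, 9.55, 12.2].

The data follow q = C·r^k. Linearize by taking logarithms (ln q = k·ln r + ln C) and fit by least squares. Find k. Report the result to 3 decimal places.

Taking logs, ln q = k·ln r + ln C, so regress ln q on ln r.
Sums: Σln r = 6.5103, Σ(ln r)² = 11.8015, Σln q = 8.4742, Σln r·ln q = 14.3784.
Normal system: [[11.8015, 6.5103]; [6.5103, 5]]·[k, ln C]ᵀ = [14.3784, 8.4742]ᵀ.
Slope k = (n·Σln r·ln q − Σln r·Σln q)/(n·Σ(ln r)² − (Σln r)²) = (5·14.3784 − 6.5103·8.4742)/16.6240 = 1.00596; ln C = (Σln q − k·Σln r)/n = 0.38502.

k = 1.006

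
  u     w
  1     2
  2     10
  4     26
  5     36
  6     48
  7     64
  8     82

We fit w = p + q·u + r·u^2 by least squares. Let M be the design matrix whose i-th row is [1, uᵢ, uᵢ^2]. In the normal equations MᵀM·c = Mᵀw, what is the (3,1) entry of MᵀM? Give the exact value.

195

Row 3 ↔ basis u^2, column 1 ↔ basis 1, so (MᵀM)_{3,1} = Σᵢ u^2 = (1)·(1) + (4)·(1) + (16)·(1) + (25)·(1) + (36)·(1) + (49)·(1) + (64)·(1) = 195.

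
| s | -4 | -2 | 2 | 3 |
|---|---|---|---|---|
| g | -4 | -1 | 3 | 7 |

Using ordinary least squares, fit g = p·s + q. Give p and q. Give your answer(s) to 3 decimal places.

The normal equations are: 33·p + (-1)·q = 45;  (-1)·p + 4·q = 5.
(Σs·s = 33, Σs = -1, Σ1 = 4, Σs·g = 45, Σg = 5.)
det = 33·4 − (-1)² = 131.
p = (45·4 − (-1)·5)/131 = 185/131; q = (33·5 − (-1)·45)/131 = 210/131.

p = 1.412, q = 1.603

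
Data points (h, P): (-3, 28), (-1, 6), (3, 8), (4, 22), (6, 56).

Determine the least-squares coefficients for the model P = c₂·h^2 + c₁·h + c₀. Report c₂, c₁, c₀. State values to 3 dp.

c₂ = 2.079, c₁ = -3.146, c₀ = 0.136

Setting ∂/∂c₂ … = 0 gives: 1715·c₂ + 279·c₁ + 71·c₀ = 2698;  279·c₂ + 71·c₁ + 9·c₀ = 358;  71·c₂ + 9·c₁ + 5·c₀ = 120.
Inverting the 3×3 Gram matrix, [c₂, c₁, c₀]ᵀ = [41251/19839, -20803/6613, 2708/19839]ᵀ.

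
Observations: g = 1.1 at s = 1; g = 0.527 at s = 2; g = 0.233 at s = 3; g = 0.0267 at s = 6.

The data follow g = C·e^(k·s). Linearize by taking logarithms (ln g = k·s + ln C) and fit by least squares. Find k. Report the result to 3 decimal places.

Let Y = ln g. Fitting Y = k·s + ln C by least squares:
Sums: Σs = 12.0000, Σ(s)² = 50.0000, Σln g = -5.6251, Σs·ln g = -27.2945.
Normal system: [[50.0000, 12.0000]; [12.0000, 4]]·[k, ln C]ᵀ = [-27.2945, -5.6251]ᵀ.
Slope k = (n·Σs·ln g − Σs·Σln g)/(n·Σ(s)² − (Σs)²) = (4·-27.2945 − 12.0000·-5.6251)/56.0000 = -0.74424; ln C = (Σln g − k·Σs)/n = 0.82645.

k = -0.744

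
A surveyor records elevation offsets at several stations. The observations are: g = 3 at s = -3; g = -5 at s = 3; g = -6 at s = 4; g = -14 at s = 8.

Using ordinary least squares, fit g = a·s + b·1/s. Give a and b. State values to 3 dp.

a = -1.815, b = 4.479

The normal equations are: 98·a + 4·b = -160;  4·a + (173/576)·b = -71/12.
det = 98·(173/576) − 4² = 3869/288.
a = ((-160)·(173/576) − 4·(-71/12))/(3869/288) = -7024/3869; b = (98·(-71/12) − 4·(-160))/(3869/288) = 17328/3869.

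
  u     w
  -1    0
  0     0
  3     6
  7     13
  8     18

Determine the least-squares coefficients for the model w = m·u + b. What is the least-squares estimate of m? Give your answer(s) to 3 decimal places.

Setting ∂/∂m … = 0 gives: 123·m + 17·b = 253;  17·m + 5·b = 37.
(Σu·u = 123, Σu = 17, Σ1 = 5, Σu·w = 253, Σw = 37.)
det = 123·5 − 17² = 326.
m = (253·5 − 17·37)/326 = 318/163; b = (123·37 − 17·253)/326 = 125/163.

m = 1.951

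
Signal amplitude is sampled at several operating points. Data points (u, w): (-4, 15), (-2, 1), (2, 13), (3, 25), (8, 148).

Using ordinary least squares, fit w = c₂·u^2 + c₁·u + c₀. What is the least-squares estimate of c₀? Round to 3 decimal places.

c₀ = -1.382

Compute the Gram sums: Σu^2·u^2 = 4465, Σu^2·u = 475, Σu^2 = 97, Σu·u = 97, Σu = 7, Σ1 = 5.
And Σu^2·w = 9993, Σu·w = 1223, Σw = 202.
Normal equations: [[4465, 475, 97]; [475, 97, 7]; [97, 7, 5]]·[c₂, c₁, c₀]ᵀ = [9993, 1223, 202]ᵀ.
Row-reducing yields c₂ = 263443/137748, c₁ = 460445/137748, c₀ = -2441/1766.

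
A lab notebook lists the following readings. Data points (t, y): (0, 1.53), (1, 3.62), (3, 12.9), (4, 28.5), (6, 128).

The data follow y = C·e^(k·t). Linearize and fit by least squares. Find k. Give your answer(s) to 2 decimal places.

k = 0.73

With ln yᵢ as the transformed response and tᵢ as the regressor:
Σt = 14.0000, Σ(t)² = 62.0000, Σln y = 12.4709, Σt·ln y = 51.4700.
Equations: 62.0000·k + 14.0000·ln C = 51.4700;  14.0000·k + 5·ln C = 12.4709.
Δ = 62.0000·5 − (14.0000)² = 114.0000; k = (51.4700·5 − 14.0000·12.4709)/114.0000 = 0.72594, ln C = (62.0000·12.4709 − 14.0000·51.4700)/114.0000 = 0.46155.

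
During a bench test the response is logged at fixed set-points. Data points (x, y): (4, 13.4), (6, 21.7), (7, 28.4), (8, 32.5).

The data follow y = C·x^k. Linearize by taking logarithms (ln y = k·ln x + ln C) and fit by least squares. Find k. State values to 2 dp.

Taking logs, ln y = k·ln x + ln C, so regress ln y on ln x.
Over the data: Σln x = 7.2034, Σ(ln x)² = 13.2429, Σln y = 12.5002, Σln x·ln y = 22.8624.
Normal system: [[13.2429, 7.2034]; [7.2034, 4]]·[k, ln C]ᵀ = [22.8624, 12.5002]ᵀ.
Solving (det = 1.0824): k = 1.29863, ln C = 0.78641.

k = 1.30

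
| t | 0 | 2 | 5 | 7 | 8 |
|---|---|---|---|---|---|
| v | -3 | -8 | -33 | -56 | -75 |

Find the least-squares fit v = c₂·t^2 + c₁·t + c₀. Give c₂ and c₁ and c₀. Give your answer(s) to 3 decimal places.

Normal-equation sums: Σt^2·t^2 = 7138, Σt^2·t = 988, Σt^2 = 142, Σt·t = 142, Σt = 22, Σ1 = 5.
Moment sums: Σt^2·v = -8401, Σt·v = -1173, Σv = -175.
Inverting the 3×3 Gram matrix, [c₂, c₁, c₀]ᵀ = [-21779/21102, -13141/21102, -10371/3517]ᵀ.

c₂ = -1.032, c₁ = -0.623, c₀ = -2.949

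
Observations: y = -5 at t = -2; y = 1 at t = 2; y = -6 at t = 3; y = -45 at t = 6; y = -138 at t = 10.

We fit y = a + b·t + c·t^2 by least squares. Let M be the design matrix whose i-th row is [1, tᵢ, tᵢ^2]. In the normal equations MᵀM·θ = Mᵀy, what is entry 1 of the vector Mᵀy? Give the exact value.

Entry 1 ↔ basis 1, so (Mᵀy)_{1} = Σᵢ yᵢ = (1)·(-5) + (1)·(1) + (1)·(-6) + (1)·(-45) + (1)·(-138) = -193.

-193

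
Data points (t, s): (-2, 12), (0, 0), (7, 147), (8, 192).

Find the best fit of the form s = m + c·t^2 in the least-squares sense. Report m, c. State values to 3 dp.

m = 0.000, c = 3.000

From the data, Σ1 = 4, Σt^2 = 117, Σt^2·t^2 = 6513.
Right-hand side: Σs = 351, Σt^2·s = 19539.
So XᵀX·[m, c]ᵀ = Xᵀs: [[4, 117]; [117, 6513]]·[m, c]ᵀ = [351, 19539]ᵀ.
det = 4·6513 − 117² = 12363.
m = (351·6513 − 117·19539)/12363 = 0; c = (4·19539 − 117·351)/12363 = 3.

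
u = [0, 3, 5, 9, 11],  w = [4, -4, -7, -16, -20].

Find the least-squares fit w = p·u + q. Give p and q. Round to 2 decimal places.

Compute the Gram sums: Σu·u = 236, Σu = 28, Σ1 = 5.
For Xᵀw: Σu·w = -411, Σw = -43.
Normal equations: [[236, 28]; [28, 5]]·[p, q]ᵀ = [-411, -43]ᵀ.
det = 236·5 − 28² = 396.
p = ((-411)·5 − 28·(-43))/396 = -851/396; q = (236·(-43) − 28·(-411))/396 = 340/99.

p = -2.15, q = 3.43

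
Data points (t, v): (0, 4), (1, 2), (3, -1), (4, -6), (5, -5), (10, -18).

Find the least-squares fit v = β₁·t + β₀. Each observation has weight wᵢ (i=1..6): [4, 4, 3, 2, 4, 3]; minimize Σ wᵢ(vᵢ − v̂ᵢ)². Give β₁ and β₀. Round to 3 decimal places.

β₁ = -2.172, β₀ = 4.462

From the data, Σwᵢ·t·t = 463, Σwᵢ·t = 71, Σwᵢ·1 = 20.
For XᵀWv: Σwᵢ·t·v = -689, Σwᵢ·v = -65.
Normal equations: [[463, 71]; [71, 20]]·[β₁, β₀]ᵀ = [-689, -65]ᵀ.
Eliminating β₀: 20·(row 1) − 71·(row 2) gives 4219·β₁ = 20·(-689) − 71·(-65) = -9165, so β₁ = -9165/4219.
Then β₀ = ((-65) − 71·(-9165/4219))/20 = 18824/4219.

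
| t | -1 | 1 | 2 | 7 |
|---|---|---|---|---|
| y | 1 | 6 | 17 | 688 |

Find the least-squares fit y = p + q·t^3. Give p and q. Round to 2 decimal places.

AᵀA·[p, q]ᵀ = Aᵀy reads: 4·p + 351·q = 712;  351·p + 117715·q = 236125.
Eliminating q: 117715·(row 1) − 351·(row 2) gives 347659·p = 117715·712 − 351·236125 = 933205, so p = 71785/26743.
Then q = (236125 − 351·(71785/26743))/117715 = 694588/347659.

p = 2.68, q = 2.00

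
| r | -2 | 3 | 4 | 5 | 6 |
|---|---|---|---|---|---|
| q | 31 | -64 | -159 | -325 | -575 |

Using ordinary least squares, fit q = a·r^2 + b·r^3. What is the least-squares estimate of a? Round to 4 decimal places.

a = 1.8997

From the data, Σr^2·r^2 = 2274, Σr^2·r^3 = 12136, Σr^3·r^3 = 67170.
Right-hand side: Σr^2·q = -31821, Σr^3·q = -176977.
Normal equations: [[2274, 12136]; [12136, 67170]]·[a, b]ᵀ = [-31821, -176977]ᵀ.
Determinant 2274·67170 − 12136² = 5462084.
a = ((-31821)·67170 − 12136·(-176977))/5462084 = 5188151/2731042; b = (2274·(-176977) − 12136·(-31821))/5462084 = -8133021/2731042.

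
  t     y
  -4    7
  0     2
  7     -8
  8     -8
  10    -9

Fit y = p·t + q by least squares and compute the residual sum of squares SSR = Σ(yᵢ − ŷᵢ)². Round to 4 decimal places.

Normal-equation sums: Σt·t = 229, Σt = 21, Σ1 = 5.
Moment sums: Σt·y = -238, Σy = -16.
Normal equations: [[229, 21]; [21, 5]]·[p, q]ᵀ = [-238, -16]ᵀ.
Determinant 229·5 − 21² = 704.
p = ((-238)·5 − 21·(-16))/704 = -427/352; q = (229·(-16) − 21·(-238))/704 = 667/352.
Residuals: 89/352, 37/352, -247/176, -67/352, 435/352; SSR = 635/176.

SSR = 3.6080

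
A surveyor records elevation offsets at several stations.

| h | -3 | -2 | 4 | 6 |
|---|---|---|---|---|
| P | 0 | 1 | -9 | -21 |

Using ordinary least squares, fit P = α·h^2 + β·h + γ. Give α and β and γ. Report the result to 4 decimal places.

α = -0.5037, β = -0.7704, γ = 1.8989

The normal equations are: 1649·α + 245·β + 65·γ = -896;  245·α + 65·β + 5·γ = -164;  65·α + 5·β + 4·γ = -29.
(Σh^2·h^2 = 1649, Σh^2·h = 245, Σh^2 = 65, Σh·h = 65, Σh = 5, Σ1 = 4, Σh^2·P = -896, Σh·P = -164, ΣP = -29.)
Row-reducing yields α = -269/534, β = -2057/2670, γ = 169/89.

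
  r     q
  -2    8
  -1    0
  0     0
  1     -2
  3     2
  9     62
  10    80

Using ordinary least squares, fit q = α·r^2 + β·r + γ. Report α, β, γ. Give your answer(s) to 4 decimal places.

α = 1.0128, β = -2.0580, γ = -1.0496

Forming MᵀM = [[16660, 1748, 196]; [1748, 196, 20]; [196, 20, 7]] and Mᵀq = [13070, 1346, 150]ᵀ gives MᵀM·[α, β, γ]ᵀ = Mᵀq.
Row-reducing yields α = 2297/2268, β = -6001/2916, γ = -5356/5103.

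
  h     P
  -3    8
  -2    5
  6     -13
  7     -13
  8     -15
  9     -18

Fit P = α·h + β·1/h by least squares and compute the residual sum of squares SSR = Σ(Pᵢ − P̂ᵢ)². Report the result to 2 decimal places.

SSR = 3.89

The normal equations are: 243·α + 6·β = -485;  6·α + (111073/254016)·β = -2195/168.
(Σh·h = 243, Σh·1/h = 6, Σ1/h·1/h = 111073/254016, Σh·P = -485, Σ1/h·P = -2195/168.)
Δ = 243·(111073/254016) − 6² = 220323/3136.
α = ((-485)·(111073/254016) − 6·(-2195/168))/(220323/3136) = -33957365/17846163; β = (243·(-2195/168) − 6·(-485))/(220323/3136) = -276920/73441.
Residuals: 6155563/5948721, -12329695/17846163, -5680223/5948721, 15314516/17846163, 12377920/17846163, -904201/1982907; SSR = 69336788/17846163.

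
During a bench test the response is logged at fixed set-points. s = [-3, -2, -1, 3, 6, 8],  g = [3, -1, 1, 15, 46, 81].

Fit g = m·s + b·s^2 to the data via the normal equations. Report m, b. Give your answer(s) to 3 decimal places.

Setting ∂/∂m … = 0 gives: 123·m + 719·b = 961;  719·m + 5571·b = 6999.
(Σs·s = 123, Σs·s^2 = 719, Σs^2·s^2 = 5571, Σs·g = 961, Σs^2·g = 6999.)
Eliminating b: 5571·(row 1) − 719·(row 2) gives 168272·m = 5571·961 − 719·6999 = 321450, so m = 160725/84136.
Then b = (6999 − 719·(160725/84136))/5571 = 84959/84136.

m = 1.910, b = 1.010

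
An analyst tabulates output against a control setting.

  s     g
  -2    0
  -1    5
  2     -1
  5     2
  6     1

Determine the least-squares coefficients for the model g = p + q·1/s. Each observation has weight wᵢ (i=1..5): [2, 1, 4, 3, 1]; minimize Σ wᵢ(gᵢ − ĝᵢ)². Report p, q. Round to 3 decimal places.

The normal equations are: 11·p + (23/30)·q = 8;  (23/30)·p + (2383/900)·q = -169/30.
Eliminating q: (2383/900)·(row 1) − (23/30)·(row 2) gives (6421/225)·p = (2383/900)·8 − (23/30)·(-169/30) = 22951/900, so p = 22951/25684.
Then q = ((-169/30) − (23/30)·(22951/25684))/(2383/900) = -30645/12842.

p = 0.894, q = -2.386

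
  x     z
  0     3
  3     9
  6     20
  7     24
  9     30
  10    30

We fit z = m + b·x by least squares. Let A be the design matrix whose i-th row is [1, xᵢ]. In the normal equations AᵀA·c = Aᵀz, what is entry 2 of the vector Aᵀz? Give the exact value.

885

Entry 2 ↔ basis x, so (Aᵀz)_{2} = Σᵢ (x)·zᵢ = (0)·(3) + (3)·(9) + (6)·(20) + (7)·(24) + (9)·(30) + (10)·(30) = 885.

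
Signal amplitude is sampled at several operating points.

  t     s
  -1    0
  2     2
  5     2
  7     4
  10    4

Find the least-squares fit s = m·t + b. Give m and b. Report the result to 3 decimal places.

Normal-equation sums: Σt·t = 179, Σt = 23, Σ1 = 5.
And Σt·s = 82, Σs = 12.
MᵀM·[m, b]ᵀ = Mᵀs becomes [[179, 23]; [23, 5]]·[m, b]ᵀ = [82, 12]ᵀ.
Eliminating b: 5·(row 1) − 23·(row 2) gives 366·m = 5·82 − 23·12 = 134, so m = 67/183.
Then b = (12 − 23·(67/183))/5 = 131/183.

m = 0.366, b = 0.716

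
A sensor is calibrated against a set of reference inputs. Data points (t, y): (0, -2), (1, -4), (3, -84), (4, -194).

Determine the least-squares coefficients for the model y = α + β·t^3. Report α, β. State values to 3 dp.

The normal system MᵀM·[α, β]ᵀ = Mᵀy is [[4, 92]; [92, 4826]]·[α, β]ᵀ = [-284, -14688]ᵀ.
det = 4·4826 − 92² = 10840.
α = ((-284)·4826 − 92·(-14688))/10840 = -2411/1355; β = (4·(-14688) − 92·(-284))/10840 = -4078/1355.

α = -1.779, β = -3.010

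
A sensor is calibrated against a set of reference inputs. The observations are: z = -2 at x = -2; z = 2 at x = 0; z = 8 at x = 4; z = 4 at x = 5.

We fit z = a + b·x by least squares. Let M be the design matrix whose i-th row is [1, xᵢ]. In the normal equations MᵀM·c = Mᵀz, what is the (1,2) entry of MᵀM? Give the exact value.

Row 1 ↔ basis 1, column 2 ↔ basis x, so (MᵀM)_{1,2} = Σᵢ x = (1)·(-2) + (1)·(0) + (1)·(4) + (1)·(5) = 7.

7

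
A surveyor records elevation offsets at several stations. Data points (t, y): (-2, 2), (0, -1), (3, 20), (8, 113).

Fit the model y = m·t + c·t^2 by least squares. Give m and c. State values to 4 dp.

m = 2.0846, c = 1.5056

Sums needed: Σt·t = 77, Σt·t^2 = 531, Σt^2·t^2 = 4193.
For Aᵀy: Σt·y = 960, Σt^2·y = 7420.
So AᵀA·[m, c]ᵀ = Aᵀy: [[77, 531]; [531, 4193]]·[m, c]ᵀ = [960, 7420]ᵀ.
Δ = 77·4193 − 531² = 40900.
m = (960·4193 − 531·7420)/40900 = 4263/2045; c = (77·7420 − 531·960)/40900 = 3079/2045.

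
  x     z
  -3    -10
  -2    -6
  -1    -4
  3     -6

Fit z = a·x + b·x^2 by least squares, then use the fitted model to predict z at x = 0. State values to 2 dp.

With design matrix A, AᵀA = [[23, -9]; [-9, 179]] and Aᵀz = [28, -172]ᵀ.
Δ = 23·179 − (-9)² = 4036.
a = (28·179 − (-9)·(-172))/4036 = 866/1009; b = (23·(-172) − (-9)·28)/4036 = -926/1009.
At x = 0: ẑ = (866/1009)·(0) + (-926/1009)·(0) = 0.

ẑ = 0.00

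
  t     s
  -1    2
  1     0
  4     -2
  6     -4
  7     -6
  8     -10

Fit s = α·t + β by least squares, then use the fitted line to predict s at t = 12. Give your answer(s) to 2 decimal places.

ŝ = -12.39

From the data, Σt·t = 167, Σt = 25, Σ1 = 6.
For Xᵀs: Σt·s = -156, Σs = -20.
So XᵀX·[α, β]ᵀ = Xᵀs: [[167, 25]; [25, 6]]·[α, β]ᵀ = [-156, -20]ᵀ.
Δ = 167·6 − 25² = 377.
α = ((-156)·6 − 25·(-20))/377 = -436/377; β = (167·(-20) − 25·(-156))/377 = 560/377.
At t = 12: ŝ = (-436/377)·(12) + (560/377)·(1) = -4672/377.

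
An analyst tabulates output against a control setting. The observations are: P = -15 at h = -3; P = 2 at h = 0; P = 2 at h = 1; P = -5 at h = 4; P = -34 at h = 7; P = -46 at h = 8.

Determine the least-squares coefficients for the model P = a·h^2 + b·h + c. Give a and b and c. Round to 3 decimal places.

Forming AᵀA = [[6835, 893, 139]; [893, 139, 17]; [139, 17, 6]] and AᵀP = [-4823, -579, -96]ᵀ gives AᵀA·[a, b, c]ᵀ = AᵀP.
Inverting the 3×3 Gram matrix, [a, b, c]ᵀ = [-49699/47508, 562741/237540, 30144/19795]ᵀ.

a = -1.046, b = 2.369, c = 1.523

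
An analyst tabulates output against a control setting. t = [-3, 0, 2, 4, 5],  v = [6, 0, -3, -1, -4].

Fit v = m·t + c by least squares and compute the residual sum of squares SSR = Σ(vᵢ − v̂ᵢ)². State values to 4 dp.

Forming AᵀA = [[54, 8]; [8, 5]] and Aᵀv = [-48, -2]ᵀ gives AᵀA·[m, c]ᵀ = Aᵀv.
Δ = 54·5 − 8² = 206.
m = ((-48)·5 − 8·(-2))/206 = -112/103; c = (54·(-2) − 8·(-48))/206 = 138/103.
Residuals: 144/103, -138/103, -223/103, 207/103, 10/103; SSR = 1286/103.

SSR = 12.4854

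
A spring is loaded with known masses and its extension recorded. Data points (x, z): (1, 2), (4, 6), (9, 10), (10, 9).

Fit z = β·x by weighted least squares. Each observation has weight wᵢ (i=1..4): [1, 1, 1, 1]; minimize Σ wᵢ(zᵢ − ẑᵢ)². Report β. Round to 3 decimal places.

β = 1.040

Entries of AᵀWA: Σwᵢ·x·x = 198.
For AᵀWz: Σwᵢ·x·z = 206.
Hence β = 206 / 198 ≈ 1.0404.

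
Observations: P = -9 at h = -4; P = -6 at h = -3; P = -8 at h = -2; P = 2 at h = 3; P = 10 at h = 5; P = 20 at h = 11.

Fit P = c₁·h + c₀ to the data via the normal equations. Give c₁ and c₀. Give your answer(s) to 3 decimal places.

Forming AᵀA = [[184, 10]; [10, 6]] and AᵀP = [346, 9]ᵀ gives AᵀA·[c₁, c₀]ᵀ = AᵀP.
Determinant 184·6 − 10² = 1004.
c₁ = (346·6 − 10·9)/1004 = 993/502; c₀ = (184·9 − 10·346)/1004 = -451/251.

c₁ = 1.978, c₀ = -1.797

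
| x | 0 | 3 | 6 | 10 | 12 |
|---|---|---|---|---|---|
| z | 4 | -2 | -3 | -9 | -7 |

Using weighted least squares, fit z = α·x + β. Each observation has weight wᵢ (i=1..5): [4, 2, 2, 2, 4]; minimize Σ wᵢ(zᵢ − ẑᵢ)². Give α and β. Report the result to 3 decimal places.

α = -0.942, β = 2.932

MᵀWM·[α, β]ᵀ = MᵀWz reads: 866·α + 86·β = -564;  86·α + 14·β = -40.
Δ = 866·14 − 86² = 4728.
α = ((-564)·14 − 86·(-40))/4728 = -557/591; β = (866·(-40) − 86·(-564))/4728 = 1733/591.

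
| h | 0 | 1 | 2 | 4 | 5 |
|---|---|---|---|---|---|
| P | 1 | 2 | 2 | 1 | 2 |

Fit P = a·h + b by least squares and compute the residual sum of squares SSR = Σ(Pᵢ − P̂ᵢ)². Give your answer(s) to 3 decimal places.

AᵀA·[a, b]ᵀ = AᵀP reads: 46·a + 12·b = 20;  12·a + 5·b = 8.
Eliminating b: 5·(row 1) − 12·(row 2) gives 86·a = 5·20 − 12·8 = 4, so a = 2/43.
Then b = (8 − 12·(2/43))/5 = 64/43.
Residuals: -21/43, 20/43, 18/43, -29/43, 12/43; SSR = 50/43.

SSR = 1.163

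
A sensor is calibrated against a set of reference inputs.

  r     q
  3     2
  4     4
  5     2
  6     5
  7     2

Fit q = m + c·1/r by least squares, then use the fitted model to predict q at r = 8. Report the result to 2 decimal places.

q̂ = 3.38

AᵀA·[m, c]ᵀ = Aᵀq reads: 5·m + (153/140)·c = 15;  (153/140)·m + (46181/176400)·c = 223/70.
Δ = 5·(46181/176400) − (153/140)² = 1264/11025.
m = (15·(46181/176400) − (153/140)·(223/70))/(1264/11025) = 78573/20224; c = (5·(223/70) − (153/140)·15)/(1264/11025) = -20475/5056.
At r = 8: q̂ = (78573/20224)·(1) + (-20475/5056)·(1/8) = 136671/40448.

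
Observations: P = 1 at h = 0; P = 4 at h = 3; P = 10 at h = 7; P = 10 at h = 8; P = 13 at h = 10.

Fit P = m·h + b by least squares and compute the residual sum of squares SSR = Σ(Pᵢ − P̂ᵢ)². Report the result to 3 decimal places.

From the data, Σh·h = 222, Σh = 28, Σ1 = 5.
And Σh·P = 292, ΣP = 38.
MᵀM·[m, b]ᵀ = MᵀP becomes [[222, 28]; [28, 5]]·[m, b]ᵀ = [292, 38]ᵀ.
Determinant 222·5 − 28² = 326.
m = (292·5 − 28·38)/326 = 198/163; b = (222·38 − 28·292)/326 = 130/163.
Residuals: 33/163, -72/163, 114/163, -84/163, 9/163; SSR = 162/163.

SSR = 0.994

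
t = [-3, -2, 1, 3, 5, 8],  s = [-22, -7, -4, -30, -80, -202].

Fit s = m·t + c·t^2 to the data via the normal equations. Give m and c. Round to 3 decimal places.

MᵀM·[m, c]ᵀ = Mᵀs reads: 112·m + 630·c = -2030;  630·m + 4900·c = -15428.
Eliminating c: 4900·(row 1) − 630·(row 2) gives 151900·m = 4900·(-2030) − 630·(-15428) = -227360, so m = -232/155.
Then c = ((-15428) − 630·(-232/155))/4900 = -2291/775.

m = -1.497, c = -2.956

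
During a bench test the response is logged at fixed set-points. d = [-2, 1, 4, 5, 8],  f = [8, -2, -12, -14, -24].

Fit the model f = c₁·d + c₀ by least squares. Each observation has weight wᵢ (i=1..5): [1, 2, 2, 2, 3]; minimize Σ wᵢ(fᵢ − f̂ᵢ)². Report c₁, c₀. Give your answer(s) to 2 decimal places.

c₁ = -3.17, c₀ = 1.30

Sums needed: Σwᵢ·d·d = 280, Σwᵢ·d = 42, Σwᵢ·1 = 10.
Right-hand side: Σwᵢ·d·f = -832, Σwᵢ·f = -120.
MᵀWM·[c₁, c₀]ᵀ = MᵀWf becomes [[280, 42]; [42, 10]]·[c₁, c₀]ᵀ = [-832, -120]ᵀ.
Δ = 280·10 − 42² = 1036.
c₁ = ((-832)·10 − 42·(-120))/1036 = -820/259; c₀ = (280·(-120) − 42·(-832))/1036 = 48/37.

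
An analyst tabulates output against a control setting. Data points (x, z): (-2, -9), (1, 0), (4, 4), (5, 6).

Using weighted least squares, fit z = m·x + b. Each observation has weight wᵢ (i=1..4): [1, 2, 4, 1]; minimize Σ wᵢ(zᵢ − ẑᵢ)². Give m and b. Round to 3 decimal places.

m = 1.953, b = -3.502

Compute the Gram sums: Σwᵢ·x·x = 95, Σwᵢ·x = 21, Σwᵢ·1 = 8.
Right-hand side: Σwᵢ·x·z = 112, Σwᵢ·z = 13.
Δ = 95·8 − 21² = 319.
m = (112·8 − 21·13)/319 = 623/319; b = (95·13 − 21·112)/319 = -1117/319.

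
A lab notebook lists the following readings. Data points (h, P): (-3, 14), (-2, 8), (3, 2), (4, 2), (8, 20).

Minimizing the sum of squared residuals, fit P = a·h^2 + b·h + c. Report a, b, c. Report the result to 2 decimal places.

Compute the Gram sums: Σh^2·h^2 = 4530, Σh^2·h = 568, Σh^2 = 102, Σh·h = 102, Σh = 10, Σ1 = 5.
Right-hand side: Σh^2·P = 1488, Σh·P = 116, ΣP = 46.
Solving the 3×3 system (Gaussian elimination) gives a = 45414/85423, b = -13584/6571, c = 212630/85423.

a = 0.53, b = -2.07, c = 2.49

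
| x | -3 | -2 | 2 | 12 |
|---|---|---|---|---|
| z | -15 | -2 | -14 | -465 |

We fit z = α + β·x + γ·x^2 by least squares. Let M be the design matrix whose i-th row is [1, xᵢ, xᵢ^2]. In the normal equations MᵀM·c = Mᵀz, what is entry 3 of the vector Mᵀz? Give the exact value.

-67159

Entry 3 ↔ basis x^2, so (Mᵀz)_{3} = Σᵢ (x^2)·zᵢ = (9)·(-15) + (4)·(-2) + (4)·(-14) + (144)·(-465) = -67159.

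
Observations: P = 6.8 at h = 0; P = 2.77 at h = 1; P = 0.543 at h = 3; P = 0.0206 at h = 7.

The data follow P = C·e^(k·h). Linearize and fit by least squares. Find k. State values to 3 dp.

k = -0.825

Taking logs, ln P = k·h + ln C, so regress ln P on h.
Σh = 11.0000, Σ(h)² = 59.0000, Σln P = -1.5573, Σh·ln P = -27.9903.
Equations: 59.0000·k + 11.0000·ln C = -27.9903;  11.0000·k + 4·ln C = -1.5573.
Slope k = (n·Σh·ln P − Σh·Σln P)/(n·Σ(h)² − (Σh)²) = (4·-27.9903 − 11.0000·-1.5573)/115.0000 = -0.82461; ln C = (Σln P − k·Σh)/n = 1.87835.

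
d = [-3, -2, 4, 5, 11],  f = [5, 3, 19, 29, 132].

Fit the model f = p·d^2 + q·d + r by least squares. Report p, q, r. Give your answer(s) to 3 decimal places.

p = 1.016, q = 0.866, r = -0.561

AᵀA·[p, q, r]ᵀ = Aᵀf reads: 15619·p + 1485·q + 175·r = 17058;  1485·p + 175·q + 15·r = 1652;  175·p + 15·q + 5·r = 188.
Inverting the 3×3 Gram matrix, [p, q, r]ᵀ = [2269/2233, 9664/11165, -6263/11165]ᵀ.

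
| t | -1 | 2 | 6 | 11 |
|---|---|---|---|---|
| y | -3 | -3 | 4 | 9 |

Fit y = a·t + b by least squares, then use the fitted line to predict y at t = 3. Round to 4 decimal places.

Compute the Gram sums: Σt·t = 162, Σt = 18, Σ1 = 4.
And Σt·y = 120, Σy = 7.
So XᵀX·[a, b]ᵀ = Xᵀy: [[162, 18]; [18, 4]]·[a, b]ᵀ = [120, 7]ᵀ.
Determinant 162·4 − 18² = 324.
a = (120·4 − 18·7)/324 = 59/54; b = (162·7 − 18·120)/324 = -19/6.
At t = 3: ŷ = (59/54)·(3) + (-19/6)·(1) = 1/9.

ŷ = 0.1111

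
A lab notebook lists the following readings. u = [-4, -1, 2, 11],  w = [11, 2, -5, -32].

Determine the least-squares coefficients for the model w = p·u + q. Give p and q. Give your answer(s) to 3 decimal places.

p = -2.857, q = -0.286

Setting ∂/∂p … = 0 gives: 142·p + 8·q = -408;  8·p + 4·q = -24.
(Σu·u = 142, Σu = 8, Σ1 = 4, Σu·w = -408, Σw = -24.)
Δ = 142·4 − 8² = 504.
p = ((-408)·4 − 8·(-24))/504 = -20/7; q = (142·(-24) − 8·(-408))/504 = -2/7.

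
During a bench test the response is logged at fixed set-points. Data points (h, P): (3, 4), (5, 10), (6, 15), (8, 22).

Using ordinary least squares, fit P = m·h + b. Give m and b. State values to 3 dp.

m = 3.654, b = -7.346

Forming MᵀM = [[134, 22]; [22, 4]] and MᵀP = [328, 51]ᵀ gives MᵀM·[m, b]ᵀ = MᵀP.
det = 134·4 − 22² = 52.
m = (328·4 − 22·51)/52 = 95/26; b = (134·51 − 22·328)/52 = -191/26.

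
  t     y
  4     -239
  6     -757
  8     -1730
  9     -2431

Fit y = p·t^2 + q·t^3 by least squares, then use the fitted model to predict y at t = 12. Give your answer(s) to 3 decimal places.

ŷ = -5619.336

Compute the Gram sums: Σt^2·t^2 = 12209, Σt^2·t^3 = 100617, Σt^3·t^3 = 844337.
Right-hand side: Σt^2·y = -338707, Σt^3·y = -2836767.
Normal equations: [[12209, 100617]; [100617, 844337]]·[p, q]ᵀ = [-338707, -2836767]ᵀ.
det = 12209·844337 − 100617² = 184729744.
p = ((-338707)·844337 − 100617·(-2836767))/184729744 = -138966755/46182436; q = (12209·(-2836767) − 100617·(-338707))/184729744 = -138601521/46182436.
At t = 12: ŷ = (-138966755/46182436)·(144) + (-138601521/46182436)·(1728) = -64878660252/11545609.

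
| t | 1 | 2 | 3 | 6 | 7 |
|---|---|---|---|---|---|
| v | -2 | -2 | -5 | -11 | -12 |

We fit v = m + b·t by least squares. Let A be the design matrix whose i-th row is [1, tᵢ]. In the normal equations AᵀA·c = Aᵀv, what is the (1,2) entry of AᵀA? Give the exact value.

19

Row 1 ↔ basis 1, column 2 ↔ basis t, so (AᵀA)_{1,2} = Σᵢ t = (1)·(1) + (1)·(2) + (1)·(3) + (1)·(6) + (1)·(7) = 19.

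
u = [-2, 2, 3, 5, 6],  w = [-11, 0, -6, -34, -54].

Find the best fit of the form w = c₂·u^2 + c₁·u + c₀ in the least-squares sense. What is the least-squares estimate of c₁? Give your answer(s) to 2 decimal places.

c₁ = 2.94

The normal equations are: 2034·c₂ + 368·c₁ + 78·c₀ = -2892;  368·c₂ + 78·c₁ + 14·c₀ = -490;  78·c₂ + 14·c₁ + 5·c₀ = -105.
Solving the 3×3 system (Gaussian elimination) gives c₂ = -24167/11659, c₁ = 34284/11659, c₀ = 36171/11659.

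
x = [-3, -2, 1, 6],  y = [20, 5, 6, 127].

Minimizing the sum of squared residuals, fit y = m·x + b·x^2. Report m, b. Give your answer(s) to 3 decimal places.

Setting ∂/∂m … = 0 gives: 50·m + 182·b = 698;  182·m + 1394·b = 4778.
Eliminating b: 1394·(row 1) − 182·(row 2) gives 36576·m = 1394·698 − 182·4778 = 103416, so m = 4309/1524.
Then b = (4778 − 182·(4309/1524))/1394 = 4661/1524.

m = 2.827, b = 3.058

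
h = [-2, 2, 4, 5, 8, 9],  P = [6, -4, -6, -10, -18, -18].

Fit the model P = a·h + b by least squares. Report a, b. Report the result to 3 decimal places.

Forming MᵀM = [[194, 26]; [26, 6]] and MᵀP = [-400, -50]ᵀ gives MᵀM·[a, b]ᵀ = MᵀP.
det = 194·6 − 26² = 488.
a = ((-400)·6 − 26·(-50))/488 = -275/122; b = (194·(-50) − 26·(-400))/488 = 175/122.

a = -2.254, b = 1.434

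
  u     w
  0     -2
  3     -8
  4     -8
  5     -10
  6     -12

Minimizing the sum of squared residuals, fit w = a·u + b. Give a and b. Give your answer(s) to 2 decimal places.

Setting ∂/∂a … = 0 gives: 86·a + 18·b = -178;  18·a + 5·b = -40.
Δ = 86·5 − 18² = 106.
a = ((-178)·5 − 18·(-40))/106 = -85/53; b = (86·(-40) − 18·(-178))/106 = -118/53.

a = -1.60, b = -2.23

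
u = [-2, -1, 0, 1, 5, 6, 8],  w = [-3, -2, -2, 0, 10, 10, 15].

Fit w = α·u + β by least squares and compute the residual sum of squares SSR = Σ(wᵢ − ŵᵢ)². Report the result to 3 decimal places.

SSR = 7.866

Entries of AᵀA: Σu·u = 131, Σu = 17, Σ1 = 7.
Moment sums: Σu·w = 238, Σw = 28.
So AᵀA·[α, β]ᵀ = Aᵀw: [[131, 17]; [17, 7]]·[α, β]ᵀ = [238, 28]ᵀ.
det = 131·7 − 17² = 628.
α = (238·7 − 17·28)/628 = 595/314; β = (131·28 − 17·238)/628 = -189/314.
Residuals: 437/314, 78/157, -439/314, -203/157, 177/157, -241/314, 139/314; SSR = 1235/157.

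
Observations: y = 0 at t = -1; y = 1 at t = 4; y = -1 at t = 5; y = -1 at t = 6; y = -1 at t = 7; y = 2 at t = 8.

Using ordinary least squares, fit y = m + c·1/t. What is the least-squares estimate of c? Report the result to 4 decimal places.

c = -0.0082

Setting ∂/∂m … = 0 gives: 6·m + (-97/840)·c = 0;  (-97/840)·m + (822949/705600)·c = -1/105.
Determinant 6·(822949/705600) − (-97/840)² = 985657/141120.
m = (0·(822949/705600) − (-97/840)·(-1/105))/(985657/141120) = -776/4928285; c = (6·(-1/105) − (-97/840)·0)/(985657/141120) = -8064/985657.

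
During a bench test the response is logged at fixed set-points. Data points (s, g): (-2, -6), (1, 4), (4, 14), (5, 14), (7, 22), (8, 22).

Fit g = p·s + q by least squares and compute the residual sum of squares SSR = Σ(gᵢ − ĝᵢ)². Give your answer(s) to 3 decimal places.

From the data, Σs·s = 159, Σs = 23, Σ1 = 6.
Moment sums: Σs·g = 472, Σg = 70.
So AᵀA·[p, q]ᵀ = Aᵀg: [[159, 23]; [23, 6]]·[p, q]ᵀ = [472, 70]ᵀ.
Eliminating q: 6·(row 1) − 23·(row 2) gives 425·p = 6·472 − 23·70 = 1222, so p = 1222/425.
Then q = (70 − 23·(1222/425))/6 = 274/425.
Residuals: -76/85, 12/25, 788/425, -434/425, 522/425, -28/17; SSR = 4136/425.

SSR = 9.732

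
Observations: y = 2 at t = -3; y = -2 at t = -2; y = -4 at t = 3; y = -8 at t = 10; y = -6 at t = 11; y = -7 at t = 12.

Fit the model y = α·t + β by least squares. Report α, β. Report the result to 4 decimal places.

α = -0.5062, β = -1.5511

The normal equations are: 387·α + 31·β = -244;  31·α + 6·β = -25.
(Σt·t = 387, Σt = 31, Σ1 = 6, Σt·y = -244, Σy = -25.)
Eliminating β: 6·(row 1) − 31·(row 2) gives 1361·α = 6·(-244) − 31·(-25) = -689, so α = -689/1361.
Then β = ((-25) − 31·(-689/1361))/6 = -2111/1361.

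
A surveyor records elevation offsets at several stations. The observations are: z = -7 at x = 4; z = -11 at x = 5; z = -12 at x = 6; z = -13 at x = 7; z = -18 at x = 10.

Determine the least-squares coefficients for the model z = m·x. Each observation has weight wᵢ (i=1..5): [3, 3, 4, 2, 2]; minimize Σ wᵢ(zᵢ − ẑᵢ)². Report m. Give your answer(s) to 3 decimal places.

Setting ∂/∂m … = 0 gives: 565·m = -1079.
(Σwᵢ·x·x = 565, Σwᵢ·x·z = -1079.)
Hence m = -1079 / 565 ≈ -1.90973.

m = -1.910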